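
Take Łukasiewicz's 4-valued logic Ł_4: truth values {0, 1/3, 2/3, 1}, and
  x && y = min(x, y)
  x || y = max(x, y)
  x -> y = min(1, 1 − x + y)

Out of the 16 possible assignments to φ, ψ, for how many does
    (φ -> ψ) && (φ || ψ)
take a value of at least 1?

φ = 0, ψ = 0 ↦ 0  <
φ = 0, ψ = 1/3 ↦ 1/3  <
φ = 0, ψ = 2/3 ↦ 2/3  <
φ = 0, ψ = 1 ↦ 1  ≥
φ = 1/3, ψ = 0 ↦ 1/3  <
φ = 1/3, ψ = 1/3 ↦ 1/3  <
φ = 1/3, ψ = 2/3 ↦ 2/3  <
φ = 1/3, ψ = 1 ↦ 1  ≥
φ = 2/3, ψ = 0 ↦ 1/3  <
φ = 2/3, ψ = 1/3 ↦ 2/3  <
φ = 2/3, ψ = 2/3 ↦ 2/3  <
φ = 2/3, ψ = 1 ↦ 1  ≥
φ = 1, ψ = 0 ↦ 0  <
φ = 1, ψ = 1/3 ↦ 1/3  <
φ = 1, ψ = 2/3 ↦ 2/3  <
φ = 1, ψ = 1 ↦ 1  ≥
So 4 of the 16 assignments meet the threshold.

4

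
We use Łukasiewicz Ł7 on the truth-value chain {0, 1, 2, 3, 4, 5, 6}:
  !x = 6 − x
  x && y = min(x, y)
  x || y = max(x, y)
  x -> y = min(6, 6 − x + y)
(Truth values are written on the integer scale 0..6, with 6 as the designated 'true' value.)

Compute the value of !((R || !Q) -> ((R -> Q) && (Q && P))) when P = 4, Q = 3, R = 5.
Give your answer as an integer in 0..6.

!Q = !3 = 3
R || !Q = 5 || 3 = 5
R -> Q = 5 -> 3 = 4
Q && P = 3 && 4 = 3
(R -> Q) && (Q && P) = 4 && 3 = 3
(R || !Q) -> ((R -> Q) && (Q && P)) = 5 -> 3 = 4
!((R || !Q) -> ((R -> Q) && (Q && P))) = !4 = 2

2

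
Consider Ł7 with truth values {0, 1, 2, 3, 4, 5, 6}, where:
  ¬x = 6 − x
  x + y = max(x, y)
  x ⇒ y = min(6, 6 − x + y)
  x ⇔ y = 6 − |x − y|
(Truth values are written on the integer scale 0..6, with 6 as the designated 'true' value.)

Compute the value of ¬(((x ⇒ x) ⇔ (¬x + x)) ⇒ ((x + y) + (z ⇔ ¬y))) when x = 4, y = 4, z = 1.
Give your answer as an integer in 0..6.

0

x ⇒ x = 4 ⇒ 4 = 6
¬x = ¬4 = 2
¬x + x = 2 + 4 = 4
(x ⇒ x) ⇔ (¬x + x) = 6 ⇔ 4 = 4
x + y = 4 + 4 = 4
¬y = ¬4 = 2
z ⇔ ¬y = 1 ⇔ 2 = 5
(x + y) + (z ⇔ ¬y) = 4 + 5 = 5
((x ⇒ x) ⇔ (¬x + x)) ⇒ ((x + y) + (z ⇔ ¬y)) = 4 ⇒ 5 = 6
¬(((x ⇒ x) ⇔ (¬x + x)) ⇒ ((x + y) + (z ⇔ ¬y))) = ¬6 = 0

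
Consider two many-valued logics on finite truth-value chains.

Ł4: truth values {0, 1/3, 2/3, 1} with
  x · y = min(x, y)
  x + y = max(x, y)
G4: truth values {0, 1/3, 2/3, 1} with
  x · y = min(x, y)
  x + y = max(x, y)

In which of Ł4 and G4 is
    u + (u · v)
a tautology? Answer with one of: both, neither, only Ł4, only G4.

neither

In Ł4: at u = 0, v = 0 the value is 0 — not a tautology.
In G4: at u = 0, v = 0 the value is 0 — not a tautology.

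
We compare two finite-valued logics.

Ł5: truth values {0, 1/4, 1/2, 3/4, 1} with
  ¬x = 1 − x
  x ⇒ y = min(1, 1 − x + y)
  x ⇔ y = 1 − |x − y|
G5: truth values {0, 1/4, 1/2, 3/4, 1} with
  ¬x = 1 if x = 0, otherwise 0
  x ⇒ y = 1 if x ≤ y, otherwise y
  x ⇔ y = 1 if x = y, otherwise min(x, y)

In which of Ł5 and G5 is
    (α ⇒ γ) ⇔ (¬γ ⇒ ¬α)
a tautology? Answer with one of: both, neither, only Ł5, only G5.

In Ł5: every assignment gives 1 — tautology.
In G5: at α = 1/2, γ = 1/4 the value is 1/4 — not a tautology.

only Ł5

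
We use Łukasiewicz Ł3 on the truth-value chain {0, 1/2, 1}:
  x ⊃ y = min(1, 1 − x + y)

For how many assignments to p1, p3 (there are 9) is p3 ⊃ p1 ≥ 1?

6

p1 = 0, p3 = 0 ↦ 1  ≥
p1 = 0, p3 = 1/2 ↦ 1/2  <
p1 = 0, p3 = 1 ↦ 0  <
p1 = 1/2, p3 = 0 ↦ 1  ≥
p1 = 1/2, p3 = 1/2 ↦ 1  ≥
p1 = 1/2, p3 = 1 ↦ 1/2  <
p1 = 1, p3 = 0 ↦ 1  ≥
p1 = 1, p3 = 1/2 ↦ 1  ≥
p1 = 1, p3 = 1 ↦ 1  ≥
So 6 of the 9 assignments meet the threshold.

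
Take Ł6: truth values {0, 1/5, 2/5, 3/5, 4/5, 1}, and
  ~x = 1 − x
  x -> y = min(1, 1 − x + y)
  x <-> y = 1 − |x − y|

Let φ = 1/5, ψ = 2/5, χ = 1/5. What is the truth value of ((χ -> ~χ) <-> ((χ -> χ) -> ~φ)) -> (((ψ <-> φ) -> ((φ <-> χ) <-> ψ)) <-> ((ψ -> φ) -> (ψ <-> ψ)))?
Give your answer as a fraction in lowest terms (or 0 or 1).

~χ = ~1/5 = 4/5
χ -> ~χ = 1/5 -> 4/5 = 1
χ -> χ = 1/5 -> 1/5 = 1
~φ = ~1/5 = 4/5
(χ -> χ) -> ~φ = 1 -> 4/5 = 4/5
(χ -> ~χ) <-> ((χ -> χ) -> ~φ) = 1 <-> 4/5 = 4/5
ψ <-> φ = 2/5 <-> 1/5 = 4/5
φ <-> χ = 1/5 <-> 1/5 = 1
(φ <-> χ) <-> ψ = 1 <-> 2/5 = 2/5
(ψ <-> φ) -> ((φ <-> χ) <-> ψ) = 4/5 -> 2/5 = 3/5
ψ -> φ = 2/5 -> 1/5 = 4/5
ψ <-> ψ = 2/5 <-> 2/5 = 1
(ψ -> φ) -> (ψ <-> ψ) = 4/5 -> 1 = 1
((ψ <-> φ) -> ((φ <-> χ) <-> ψ)) <-> ((ψ -> φ) -> (ψ <-> ψ)) = 3/5 <-> 1 = 3/5
((χ -> ~χ) <-> ((χ -> χ) -> ~φ)) -> (((ψ <-> φ) -> ((φ <-> χ) <-> ψ)) <-> ((ψ -> φ) -> (ψ <-> ψ))) = 4/5 -> 3/5 = 4/5

4/5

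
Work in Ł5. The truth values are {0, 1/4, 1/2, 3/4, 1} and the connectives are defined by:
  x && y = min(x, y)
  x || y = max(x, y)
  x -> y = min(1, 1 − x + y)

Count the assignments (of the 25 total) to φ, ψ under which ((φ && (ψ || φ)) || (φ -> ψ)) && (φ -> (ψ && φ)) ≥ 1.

15

value 1: 15 assignments (counts)
value 3/4: 4 assignments
value 1/2: 3 assignments
value 1/4: 2 assignments
value 0: 1 assignment
So 15 of the 25 assignments meet the threshold.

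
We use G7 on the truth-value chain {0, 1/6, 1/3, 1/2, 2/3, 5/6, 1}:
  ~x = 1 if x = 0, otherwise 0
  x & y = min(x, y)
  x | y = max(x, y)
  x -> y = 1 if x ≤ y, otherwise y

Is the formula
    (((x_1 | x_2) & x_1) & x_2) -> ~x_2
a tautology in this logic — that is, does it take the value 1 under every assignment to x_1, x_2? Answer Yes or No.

No

Counterexample: take x_1 = 1/6, x_2 = 1/6.
x_1 | x_2 = 1/6 | 1/6 = 1/6
(x_1 | x_2) & x_1 = 1/6 & 1/6 = 1/6
((x_1 | x_2) & x_1) & x_2 = 1/6 & 1/6 = 1/6
~x_2 = ~1/6 = 0
(((x_1 | x_2) & x_1) & x_2) -> ~x_2 = 1/6 -> 0 = 0
This gives 0 ≠ 1.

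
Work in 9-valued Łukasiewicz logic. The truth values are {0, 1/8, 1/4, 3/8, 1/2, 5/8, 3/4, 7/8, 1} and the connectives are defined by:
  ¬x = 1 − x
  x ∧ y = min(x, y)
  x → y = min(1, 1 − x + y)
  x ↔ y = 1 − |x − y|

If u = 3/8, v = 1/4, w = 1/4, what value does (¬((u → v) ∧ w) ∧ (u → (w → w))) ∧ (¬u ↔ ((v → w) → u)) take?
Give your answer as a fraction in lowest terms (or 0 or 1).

u → v = 3/8 → 1/4 = 7/8
(u → v) ∧ w = 7/8 ∧ 1/4 = 1/4
¬((u → v) ∧ w) = ¬1/4 = 3/4
w → w = 1/4 → 1/4 = 1
u → (w → w) = 3/8 → 1 = 1
¬((u → v) ∧ w) ∧ (u → (w → w)) = 3/4 ∧ 1 = 3/4
¬u = ¬3/8 = 5/8
v → w = 1/4 → 1/4 = 1
(v → w) → u = 1 → 3/8 = 3/8
¬u ↔ ((v → w) → u) = 5/8 ↔ 3/8 = 3/4
(¬((u → v) ∧ w) ∧ (u → (w → w))) ∧ (¬u ↔ ((v → w) → u)) = 3/4 ∧ 3/4 = 3/4

3/4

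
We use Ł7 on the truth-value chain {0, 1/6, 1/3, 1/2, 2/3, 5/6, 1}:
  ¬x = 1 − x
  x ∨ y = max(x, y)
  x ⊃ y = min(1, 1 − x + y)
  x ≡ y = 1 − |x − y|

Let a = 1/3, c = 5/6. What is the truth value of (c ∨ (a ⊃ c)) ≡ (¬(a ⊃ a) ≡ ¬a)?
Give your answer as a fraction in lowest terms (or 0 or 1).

1/3

a ⊃ c = 1/3 ⊃ 5/6 = 1
c ∨ (a ⊃ c) = 5/6 ∨ 1 = 1
a ⊃ a = 1/3 ⊃ 1/3 = 1
¬(a ⊃ a) = ¬1 = 0
¬a = ¬1/3 = 2/3
¬(a ⊃ a) ≡ ¬a = 0 ≡ 2/3 = 1/3
(c ∨ (a ⊃ c)) ≡ (¬(a ⊃ a) ≡ ¬a) = 1 ≡ 1/3 = 1/3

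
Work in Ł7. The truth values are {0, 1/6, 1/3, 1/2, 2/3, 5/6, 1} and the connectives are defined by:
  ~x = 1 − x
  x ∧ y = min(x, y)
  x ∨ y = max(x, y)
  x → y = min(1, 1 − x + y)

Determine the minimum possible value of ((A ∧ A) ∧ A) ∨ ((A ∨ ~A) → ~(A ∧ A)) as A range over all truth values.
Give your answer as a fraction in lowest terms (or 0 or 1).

Take A = 2/3:
A ∧ A = 2/3 ∧ 2/3 = 2/3
(A ∧ A) ∧ A = 2/3 ∧ 2/3 = 2/3
~A = ~2/3 = 1/3
A ∨ ~A = 2/3 ∨ 1/3 = 2/3
A ∧ A = 2/3 ∧ 2/3 = 2/3
~(A ∧ A) = ~2/3 = 1/3
(A ∨ ~A) → ~(A ∧ A) = 2/3 → 1/3 = 2/3
((A ∧ A) ∧ A) ∨ ((A ∨ ~A) → ~(A ∧ A)) = 2/3 ∨ 2/3 = 2/3
No assignment yields a value below 2/3, so this is the minimum.

2/3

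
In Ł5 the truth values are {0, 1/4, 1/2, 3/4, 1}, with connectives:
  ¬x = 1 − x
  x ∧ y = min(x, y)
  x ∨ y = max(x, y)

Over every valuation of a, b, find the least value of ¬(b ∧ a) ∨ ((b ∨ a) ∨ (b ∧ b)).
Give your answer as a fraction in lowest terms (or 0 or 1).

Take a = 1/2, b = 1/2:
b ∧ a = 1/2 ∧ 1/2 = 1/2
¬(b ∧ a) = ¬1/2 = 1/2
b ∨ a = 1/2 ∨ 1/2 = 1/2
b ∧ b = 1/2 ∧ 1/2 = 1/2
(b ∨ a) ∨ (b ∧ b) = 1/2 ∨ 1/2 = 1/2
¬(b ∧ a) ∨ ((b ∨ a) ∨ (b ∧ b)) = 1/2 ∨ 1/2 = 1/2
No assignment yields a value below 1/2, so this is the minimum.

1/2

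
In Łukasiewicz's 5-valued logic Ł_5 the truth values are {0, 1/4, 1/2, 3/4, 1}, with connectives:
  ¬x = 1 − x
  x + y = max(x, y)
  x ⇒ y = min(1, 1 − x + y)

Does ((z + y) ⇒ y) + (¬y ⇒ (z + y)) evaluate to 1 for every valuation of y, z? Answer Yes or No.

No

Counterexample: take y = 0, z = 1/4.
z + y = 1/4 + 0 = 1/4
(z + y) ⇒ y = 1/4 ⇒ 0 = 3/4
¬y = ¬0 = 1
z + y = 1/4 + 0 = 1/4
¬y ⇒ (z + y) = 1 ⇒ 1/4 = 1/4
((z + y) ⇒ y) + (¬y ⇒ (z + y)) = 3/4 + 1/4 = 3/4
This gives 3/4 ≠ 1.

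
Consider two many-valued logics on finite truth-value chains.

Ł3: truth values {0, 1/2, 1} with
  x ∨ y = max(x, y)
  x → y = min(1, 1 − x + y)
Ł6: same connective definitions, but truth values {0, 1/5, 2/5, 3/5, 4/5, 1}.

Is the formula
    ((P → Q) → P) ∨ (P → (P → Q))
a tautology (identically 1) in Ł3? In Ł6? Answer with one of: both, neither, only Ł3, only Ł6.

In Ł3: every assignment gives 1 — tautology.
In Ł6: every assignment gives 1 — tautology.

both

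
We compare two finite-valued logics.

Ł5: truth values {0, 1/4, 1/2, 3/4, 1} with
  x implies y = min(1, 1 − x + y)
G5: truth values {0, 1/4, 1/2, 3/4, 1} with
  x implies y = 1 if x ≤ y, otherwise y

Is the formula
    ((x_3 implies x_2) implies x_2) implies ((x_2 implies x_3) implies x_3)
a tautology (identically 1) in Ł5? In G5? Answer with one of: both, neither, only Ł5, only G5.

only Ł5

In Ł5: every assignment gives 1 — tautology.
In G5: at x_2 = 0, x_3 = 1/4 the value is 1/4 — not a tautology.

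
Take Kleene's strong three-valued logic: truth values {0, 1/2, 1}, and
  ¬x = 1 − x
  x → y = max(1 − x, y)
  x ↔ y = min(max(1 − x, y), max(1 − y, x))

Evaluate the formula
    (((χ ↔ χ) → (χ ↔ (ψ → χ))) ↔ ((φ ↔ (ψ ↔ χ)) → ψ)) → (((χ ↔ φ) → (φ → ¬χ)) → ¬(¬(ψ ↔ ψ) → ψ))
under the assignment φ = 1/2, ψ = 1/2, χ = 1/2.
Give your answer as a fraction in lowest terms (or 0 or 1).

1/2

χ ↔ χ = 1/2 ↔ 1/2 = 1/2
ψ → χ = 1/2 → 1/2 = 1/2
χ ↔ (ψ → χ) = 1/2 ↔ 1/2 = 1/2
(χ ↔ χ) → (χ ↔ (ψ → χ)) = 1/2 → 1/2 = 1/2
ψ ↔ χ = 1/2 ↔ 1/2 = 1/2
φ ↔ (ψ ↔ χ) = 1/2 ↔ 1/2 = 1/2
(φ ↔ (ψ ↔ χ)) → ψ = 1/2 → 1/2 = 1/2
((χ ↔ χ) → (χ ↔ (ψ → χ))) ↔ ((φ ↔ (ψ ↔ χ)) → ψ) = 1/2 ↔ 1/2 = 1/2
χ ↔ φ = 1/2 ↔ 1/2 = 1/2
¬χ = ¬1/2 = 1/2
φ → ¬χ = 1/2 → 1/2 = 1/2
(χ ↔ φ) → (φ → ¬χ) = 1/2 → 1/2 = 1/2
ψ ↔ ψ = 1/2 ↔ 1/2 = 1/2
¬(ψ ↔ ψ) = ¬1/2 = 1/2
¬(ψ ↔ ψ) → ψ = 1/2 → 1/2 = 1/2
¬(¬(ψ ↔ ψ) → ψ) = ¬1/2 = 1/2
((χ ↔ φ) → (φ → ¬χ)) → ¬(¬(ψ ↔ ψ) → ψ) = 1/2 → 1/2 = 1/2
(((χ ↔ χ) → (χ ↔ (ψ → χ))) ↔ ((φ ↔ (ψ ↔ χ)) → ψ)) → (((χ ↔ φ) → (φ → ¬χ)) → ¬(¬(ψ ↔ ψ) → ψ)) = 1/2 → 1/2 = 1/2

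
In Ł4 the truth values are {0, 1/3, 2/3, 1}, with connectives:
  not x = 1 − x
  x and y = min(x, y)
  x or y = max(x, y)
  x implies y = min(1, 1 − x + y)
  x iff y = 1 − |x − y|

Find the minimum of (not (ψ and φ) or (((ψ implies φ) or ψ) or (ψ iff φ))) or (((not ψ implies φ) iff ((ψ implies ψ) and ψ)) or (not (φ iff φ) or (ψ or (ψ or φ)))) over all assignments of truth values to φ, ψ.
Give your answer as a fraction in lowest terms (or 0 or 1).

Take φ = 1/3, ψ = 2/3:
ψ and φ = 2/3 and 1/3 = 1/3
not (ψ and φ) = not 1/3 = 2/3
ψ implies φ = 2/3 implies 1/3 = 2/3
(ψ implies φ) or ψ = 2/3 or 2/3 = 2/3
ψ iff φ = 2/3 iff 1/3 = 2/3
((ψ implies φ) or ψ) or (ψ iff φ) = 2/3 or 2/3 = 2/3
not (ψ and φ) or (((ψ implies φ) or ψ) or (ψ iff φ)) = 2/3 or 2/3 = 2/3
not ψ = not 2/3 = 1/3
not ψ implies φ = 1/3 implies 1/3 = 1
ψ implies ψ = 2/3 implies 2/3 = 1
(ψ implies ψ) and ψ = 1 and 2/3 = 2/3
(not ψ implies φ) iff ((ψ implies ψ) and ψ) = 1 iff 2/3 = 2/3
φ iff φ = 1/3 iff 1/3 = 1
not (φ iff φ) = not 1 = 0
ψ or φ = 2/3 or 1/3 = 2/3
ψ or (ψ or φ) = 2/3 or 2/3 = 2/3
not (φ iff φ) or (ψ or (ψ or φ)) = 0 or 2/3 = 2/3
((not ψ implies φ) iff ((ψ implies ψ) and ψ)) or (not (φ iff φ) or (ψ or (ψ or φ))) = 2/3 or 2/3 = 2/3
(not (ψ and φ) or (((ψ implies φ) or ψ) or (ψ iff φ))) or (((not ψ implies φ) iff ((ψ implies ψ) and ψ)) or (not (φ iff φ) or (ψ or (ψ or φ)))) = 2/3 or 2/3 = 2/3
No assignment yields a value below 2/3, so this is the minimum.

2/3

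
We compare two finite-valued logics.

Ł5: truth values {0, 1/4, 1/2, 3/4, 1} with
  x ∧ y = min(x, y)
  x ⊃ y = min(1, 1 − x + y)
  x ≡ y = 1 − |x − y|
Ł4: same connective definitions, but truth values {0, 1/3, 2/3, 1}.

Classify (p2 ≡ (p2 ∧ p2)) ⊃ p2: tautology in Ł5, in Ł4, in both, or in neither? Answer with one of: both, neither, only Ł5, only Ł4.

In Ł5: at p2 = 0 the value is 0 — not a tautology.
In Ł4: at p2 = 0 the value is 0 — not a tautology.

neither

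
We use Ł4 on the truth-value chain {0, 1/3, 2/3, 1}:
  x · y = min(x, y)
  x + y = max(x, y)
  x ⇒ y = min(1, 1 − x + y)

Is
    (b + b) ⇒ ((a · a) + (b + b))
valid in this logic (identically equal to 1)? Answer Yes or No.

Yes

a = 0, b = 0 ↦ 1
a = 0, b = 1/3 ↦ 1
a = 0, b = 2/3 ↦ 1
a = 0, b = 1 ↦ 1
a = 1/3, b = 0 ↦ 1
a = 1/3, b = 1/3 ↦ 1
a = 1/3, b = 2/3 ↦ 1
a = 1/3, b = 1 ↦ 1
a = 2/3, b = 0 ↦ 1
a = 2/3, b = 1/3 ↦ 1
a = 2/3, b = 2/3 ↦ 1
a = 2/3, b = 1 ↦ 1
a = 1, b = 0 ↦ 1
a = 1, b = 1/3 ↦ 1
a = 1, b = 2/3 ↦ 1
a = 1, b = 1 ↦ 1
Every assignment gives a value ≥ 1.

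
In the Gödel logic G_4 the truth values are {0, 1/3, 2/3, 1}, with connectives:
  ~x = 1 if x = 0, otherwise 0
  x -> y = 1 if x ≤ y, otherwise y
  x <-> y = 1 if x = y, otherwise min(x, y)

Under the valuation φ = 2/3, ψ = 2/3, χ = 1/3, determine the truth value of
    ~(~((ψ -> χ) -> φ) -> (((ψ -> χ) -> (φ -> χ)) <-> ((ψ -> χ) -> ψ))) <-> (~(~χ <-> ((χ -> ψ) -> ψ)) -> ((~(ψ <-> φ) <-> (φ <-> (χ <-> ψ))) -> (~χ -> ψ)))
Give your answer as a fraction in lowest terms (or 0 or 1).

ψ -> χ = 2/3 -> 1/3 = 1/3
(ψ -> χ) -> φ = 1/3 -> 2/3 = 1
~((ψ -> χ) -> φ) = ~1 = 0
ψ -> χ = 2/3 -> 1/3 = 1/3
φ -> χ = 2/3 -> 1/3 = 1/3
(ψ -> χ) -> (φ -> χ) = 1/3 -> 1/3 = 1
ψ -> χ = 2/3 -> 1/3 = 1/3
(ψ -> χ) -> ψ = 1/3 -> 2/3 = 1
((ψ -> χ) -> (φ -> χ)) <-> ((ψ -> χ) -> ψ) = 1 <-> 1 = 1
~((ψ -> χ) -> φ) -> (((ψ -> χ) -> (φ -> χ)) <-> ((ψ -> χ) -> ψ)) = 0 -> 1 = 1
~(~((ψ -> χ) -> φ) -> (((ψ -> χ) -> (φ -> χ)) <-> ((ψ -> χ) -> ψ))) = ~1 = 0
~χ = ~1/3 = 0
χ -> ψ = 1/3 -> 2/3 = 1
(χ -> ψ) -> ψ = 1 -> 2/3 = 2/3
~χ <-> ((χ -> ψ) -> ψ) = 0 <-> 2/3 = 0
~(~χ <-> ((χ -> ψ) -> ψ)) = ~0 = 1
ψ <-> φ = 2/3 <-> 2/3 = 1
~(ψ <-> φ) = ~1 = 0
χ <-> ψ = 1/3 <-> 2/3 = 1/3
φ <-> (χ <-> ψ) = 2/3 <-> 1/3 = 1/3
~(ψ <-> φ) <-> (φ <-> (χ <-> ψ)) = 0 <-> 1/3 = 0
~χ = ~1/3 = 0
~χ -> ψ = 0 -> 2/3 = 1
(~(ψ <-> φ) <-> (φ <-> (χ <-> ψ))) -> (~χ -> ψ) = 0 -> 1 = 1
~(~χ <-> ((χ -> ψ) -> ψ)) -> ((~(ψ <-> φ) <-> (φ <-> (χ <-> ψ))) -> (~χ -> ψ)) = 1 -> 1 = 1
~(~((ψ -> χ) -> φ) -> (((ψ -> χ) -> (φ -> χ)) <-> ((ψ -> χ) -> ψ))) <-> (~(~χ <-> ((χ -> ψ) -> ψ)) -> ((~(ψ <-> φ) <-> (φ <-> (χ <-> ψ))) -> (~χ -> ψ))) = 0 <-> 1 = 0

0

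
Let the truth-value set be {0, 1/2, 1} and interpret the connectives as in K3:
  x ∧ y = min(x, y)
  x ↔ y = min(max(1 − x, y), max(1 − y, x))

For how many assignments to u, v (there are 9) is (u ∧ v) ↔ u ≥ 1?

4

u = 0, v = 0 ↦ 1  ≥
u = 0, v = 1/2 ↦ 1  ≥
u = 0, v = 1 ↦ 1  ≥
u = 1/2, v = 0 ↦ 1/2  <
u = 1/2, v = 1/2 ↦ 1/2  <
u = 1/2, v = 1 ↦ 1/2  <
u = 1, v = 0 ↦ 0  <
u = 1, v = 1/2 ↦ 1/2  <
u = 1, v = 1 ↦ 1  ≥
So 4 of the 9 assignments meet the threshold.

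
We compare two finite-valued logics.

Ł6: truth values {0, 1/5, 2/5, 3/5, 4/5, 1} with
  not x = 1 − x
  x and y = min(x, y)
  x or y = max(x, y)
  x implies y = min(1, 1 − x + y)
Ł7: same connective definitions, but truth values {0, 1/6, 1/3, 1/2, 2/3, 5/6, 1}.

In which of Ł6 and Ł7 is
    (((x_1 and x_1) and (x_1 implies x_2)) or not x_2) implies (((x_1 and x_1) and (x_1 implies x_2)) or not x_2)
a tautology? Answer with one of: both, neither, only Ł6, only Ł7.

In Ł6: every assignment gives 1 — tautology.
In Ł7: every assignment gives 1 — tautology.

both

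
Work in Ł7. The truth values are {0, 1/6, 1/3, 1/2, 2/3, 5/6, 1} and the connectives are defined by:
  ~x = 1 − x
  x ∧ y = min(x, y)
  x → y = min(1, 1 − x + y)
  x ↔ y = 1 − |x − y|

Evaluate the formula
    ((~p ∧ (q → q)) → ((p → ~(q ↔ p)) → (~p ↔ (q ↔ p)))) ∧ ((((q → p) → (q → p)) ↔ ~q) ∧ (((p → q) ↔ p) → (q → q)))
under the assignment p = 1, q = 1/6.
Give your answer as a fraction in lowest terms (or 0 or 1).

5/6

~p = ~1 = 0
q → q = 1/6 → 1/6 = 1
~p ∧ (q → q) = 0 ∧ 1 = 0
q ↔ p = 1/6 ↔ 1 = 1/6
~(q ↔ p) = ~1/6 = 5/6
p → ~(q ↔ p) = 1 → 5/6 = 5/6
~p = ~1 = 0
q ↔ p = 1/6 ↔ 1 = 1/6
~p ↔ (q ↔ p) = 0 ↔ 1/6 = 5/6
(p → ~(q ↔ p)) → (~p ↔ (q ↔ p)) = 5/6 → 5/6 = 1
(~p ∧ (q → q)) → ((p → ~(q ↔ p)) → (~p ↔ (q ↔ p))) = 0 → 1 = 1
q → p = 1/6 → 1 = 1
q → p = 1/6 → 1 = 1
(q → p) → (q → p) = 1 → 1 = 1
~q = ~1/6 = 5/6
((q → p) → (q → p)) ↔ ~q = 1 ↔ 5/6 = 5/6
p → q = 1 → 1/6 = 1/6
(p → q) ↔ p = 1/6 ↔ 1 = 1/6
q → q = 1/6 → 1/6 = 1
((p → q) ↔ p) → (q → q) = 1/6 → 1 = 1
(((q → p) → (q → p)) ↔ ~q) ∧ (((p → q) ↔ p) → (q → q)) = 5/6 ∧ 1 = 5/6
((~p ∧ (q → q)) → ((p → ~(q ↔ p)) → (~p ↔ (q ↔ p)))) ∧ ((((q → p) → (q → p)) ↔ ~q) ∧ (((p → q) ↔ p) → (q → q))) = 1 ∧ 5/6 = 5/6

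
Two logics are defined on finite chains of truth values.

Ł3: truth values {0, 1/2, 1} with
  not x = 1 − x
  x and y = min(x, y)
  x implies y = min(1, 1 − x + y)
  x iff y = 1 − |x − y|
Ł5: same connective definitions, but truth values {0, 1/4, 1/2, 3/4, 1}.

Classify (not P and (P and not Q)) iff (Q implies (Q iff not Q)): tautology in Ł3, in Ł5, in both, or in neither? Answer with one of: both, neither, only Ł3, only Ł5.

In Ł3: at P = 0, Q = 0 the value is 0 — not a tautology.
In Ł5: at P = 0, Q = 0 the value is 0 — not a tautology.

neither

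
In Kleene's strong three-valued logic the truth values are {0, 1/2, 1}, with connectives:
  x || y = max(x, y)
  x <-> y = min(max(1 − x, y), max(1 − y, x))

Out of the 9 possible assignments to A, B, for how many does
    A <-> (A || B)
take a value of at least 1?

A = 0, B = 0 ↦ 1  ≥
A = 0, B = 1/2 ↦ 1/2  <
A = 0, B = 1 ↦ 0  <
A = 1/2, B = 0 ↦ 1/2  <
A = 1/2, B = 1/2 ↦ 1/2  <
A = 1/2, B = 1 ↦ 1/2  <
A = 1, B = 0 ↦ 1  ≥
A = 1, B = 1/2 ↦ 1  ≥
A = 1, B = 1 ↦ 1  ≥
So 4 of the 9 assignments meet the threshold.

4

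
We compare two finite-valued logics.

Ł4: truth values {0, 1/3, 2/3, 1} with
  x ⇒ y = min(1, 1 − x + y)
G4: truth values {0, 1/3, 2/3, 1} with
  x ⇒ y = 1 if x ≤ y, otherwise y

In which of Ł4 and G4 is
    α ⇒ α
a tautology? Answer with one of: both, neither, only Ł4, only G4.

In Ł4: every assignment gives 1 — tautology.
In G4: every assignment gives 1 — tautology.

both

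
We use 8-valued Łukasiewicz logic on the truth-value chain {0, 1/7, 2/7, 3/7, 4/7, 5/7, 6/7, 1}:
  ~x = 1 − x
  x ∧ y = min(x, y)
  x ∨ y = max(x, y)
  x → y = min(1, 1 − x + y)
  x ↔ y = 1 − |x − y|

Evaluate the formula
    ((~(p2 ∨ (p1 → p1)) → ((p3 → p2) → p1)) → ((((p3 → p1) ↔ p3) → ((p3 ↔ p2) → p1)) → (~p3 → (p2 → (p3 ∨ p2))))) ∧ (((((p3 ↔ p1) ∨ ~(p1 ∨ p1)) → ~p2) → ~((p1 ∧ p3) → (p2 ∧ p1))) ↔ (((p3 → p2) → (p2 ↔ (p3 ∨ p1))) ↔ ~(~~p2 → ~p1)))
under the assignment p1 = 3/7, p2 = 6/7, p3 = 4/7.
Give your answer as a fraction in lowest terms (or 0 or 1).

6/7

p1 → p1 = 3/7 → 3/7 = 1
p2 ∨ (p1 → p1) = 6/7 ∨ 1 = 1
~(p2 ∨ (p1 → p1)) = ~1 = 0
p3 → p2 = 4/7 → 6/7 = 1
(p3 → p2) → p1 = 1 → 3/7 = 3/7
~(p2 ∨ (p1 → p1)) → ((p3 → p2) → p1) = 0 → 3/7 = 1
p3 → p1 = 4/7 → 3/7 = 6/7
(p3 → p1) ↔ p3 = 6/7 ↔ 4/7 = 5/7
p3 ↔ p2 = 4/7 ↔ 6/7 = 5/7
(p3 ↔ p2) → p1 = 5/7 → 3/7 = 5/7
((p3 → p1) ↔ p3) → ((p3 ↔ p2) → p1) = 5/7 → 5/7 = 1
~p3 = ~4/7 = 3/7
p3 ∨ p2 = 4/7 ∨ 6/7 = 6/7
p2 → (p3 ∨ p2) = 6/7 → 6/7 = 1
~p3 → (p2 → (p3 ∨ p2)) = 3/7 → 1 = 1
(((p3 → p1) ↔ p3) → ((p3 ↔ p2) → p1)) → (~p3 → (p2 → (p3 ∨ p2))) = 1 → 1 = 1
(~(p2 ∨ (p1 → p1)) → ((p3 → p2) → p1)) → ((((p3 → p1) ↔ p3) → ((p3 ↔ p2) → p1)) → (~p3 → (p2 → (p3 ∨ p2)))) = 1 → 1 = 1
p3 ↔ p1 = 4/7 ↔ 3/7 = 6/7
p1 ∨ p1 = 3/7 ∨ 3/7 = 3/7
~(p1 ∨ p1) = ~3/7 = 4/7
(p3 ↔ p1) ∨ ~(p1 ∨ p1) = 6/7 ∨ 4/7 = 6/7
~p2 = ~6/7 = 1/7
((p3 ↔ p1) ∨ ~(p1 ∨ p1)) → ~p2 = 6/7 → 1/7 = 2/7
p1 ∧ p3 = 3/7 ∧ 4/7 = 3/7
p2 ∧ p1 = 6/7 ∧ 3/7 = 3/7
(p1 ∧ p3) → (p2 ∧ p1) = 3/7 → 3/7 = 1
~((p1 ∧ p3) → (p2 ∧ p1)) = ~1 = 0
(((p3 ↔ p1) ∨ ~(p1 ∨ p1)) → ~p2) → ~((p1 ∧ p3) → (p2 ∧ p1)) = 2/7 → 0 = 5/7
p3 → p2 = 4/7 → 6/7 = 1
p3 ∨ p1 = 4/7 ∨ 3/7 = 4/7
p2 ↔ (p3 ∨ p1) = 6/7 ↔ 4/7 = 5/7
(p3 → p2) → (p2 ↔ (p3 ∨ p1)) = 1 → 5/7 = 5/7
~p2 = ~6/7 = 1/7
~~p2 = ~1/7 = 6/7
~p1 = ~3/7 = 4/7
~~p2 → ~p1 = 6/7 → 4/7 = 5/7
~(~~p2 → ~p1) = ~5/7 = 2/7
((p3 → p2) → (p2 ↔ (p3 ∨ p1))) ↔ ~(~~p2 → ~p1) = 5/7 ↔ 2/7 = 4/7
((((p3 ↔ p1) ∨ ~(p1 ∨ p1)) → ~p2) → ~((p1 ∧ p3) → (p2 ∧ p1))) ↔ (((p3 → p2) → (p2 ↔ (p3 ∨ p1))) ↔ ~(~~p2 → ~p1)) = 5/7 ↔ 4/7 = 6/7
((~(p2 ∨ (p1 → p1)) → ((p3 → p2) → p1)) → ((((p3 → p1) ↔ p3) → ((p3 ↔ p2) → p1)) → (~p3 → (p2 → (p3 ∨ p2))))) ∧ (((((p3 ↔ p1) ∨ ~(p1 ∨ p1)) → ~p2) → ~((p1 ∧ p3) → (p2 ∧ p1))) ↔ (((p3 → p2) → (p2 ↔ (p3 ∨ p1))) ↔ ~(~~p2 → ~p1))) = 1 ∧ 6/7 = 6/7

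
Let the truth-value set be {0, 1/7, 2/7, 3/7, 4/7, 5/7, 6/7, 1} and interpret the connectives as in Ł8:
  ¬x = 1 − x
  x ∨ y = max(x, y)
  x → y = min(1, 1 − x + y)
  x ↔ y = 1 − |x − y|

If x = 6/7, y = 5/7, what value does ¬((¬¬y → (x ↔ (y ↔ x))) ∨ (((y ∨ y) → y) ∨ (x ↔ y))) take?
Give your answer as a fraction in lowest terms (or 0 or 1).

0

¬y = ¬5/7 = 2/7
¬¬y = ¬2/7 = 5/7
y ↔ x = 5/7 ↔ 6/7 = 6/7
x ↔ (y ↔ x) = 6/7 ↔ 6/7 = 1
¬¬y → (x ↔ (y ↔ x)) = 5/7 → 1 = 1
y ∨ y = 5/7 ∨ 5/7 = 5/7
(y ∨ y) → y = 5/7 → 5/7 = 1
x ↔ y = 6/7 ↔ 5/7 = 6/7
((y ∨ y) → y) ∨ (x ↔ y) = 1 ∨ 6/7 = 1
(¬¬y → (x ↔ (y ↔ x))) ∨ (((y ∨ y) → y) ∨ (x ↔ y)) = 1 ∨ 1 = 1
¬((¬¬y → (x ↔ (y ↔ x))) ∨ (((y ∨ y) → y) ∨ (x ↔ y))) = ¬1 = 0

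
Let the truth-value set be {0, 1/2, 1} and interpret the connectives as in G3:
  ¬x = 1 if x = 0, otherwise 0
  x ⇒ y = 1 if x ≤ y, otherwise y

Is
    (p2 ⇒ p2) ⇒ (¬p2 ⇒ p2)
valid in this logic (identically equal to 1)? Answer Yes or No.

No

Counterexample: take p2 = 0.
p2 ⇒ p2 = 0 ⇒ 0 = 1
¬p2 = ¬0 = 1
¬p2 ⇒ p2 = 1 ⇒ 0 = 0
(p2 ⇒ p2) ⇒ (¬p2 ⇒ p2) = 1 ⇒ 0 = 0
This gives 0 ≠ 1.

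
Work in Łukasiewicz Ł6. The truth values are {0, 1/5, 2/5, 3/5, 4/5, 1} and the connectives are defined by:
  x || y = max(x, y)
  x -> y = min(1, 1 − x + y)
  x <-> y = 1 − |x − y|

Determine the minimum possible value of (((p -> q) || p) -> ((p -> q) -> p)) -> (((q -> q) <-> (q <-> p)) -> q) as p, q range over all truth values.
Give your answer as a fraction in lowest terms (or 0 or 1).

Take p = 2/5, q = 0:
p -> q = 2/5 -> 0 = 3/5
(p -> q) || p = 3/5 || 2/5 = 3/5
p -> q = 2/5 -> 0 = 3/5
(p -> q) -> p = 3/5 -> 2/5 = 4/5
((p -> q) || p) -> ((p -> q) -> p) = 3/5 -> 4/5 = 1
q -> q = 0 -> 0 = 1
q <-> p = 0 <-> 2/5 = 3/5
(q -> q) <-> (q <-> p) = 1 <-> 3/5 = 3/5
((q -> q) <-> (q <-> p)) -> q = 3/5 -> 0 = 2/5
(((p -> q) || p) -> ((p -> q) -> p)) -> (((q -> q) <-> (q <-> p)) -> q) = 1 -> 2/5 = 2/5
No assignment yields a value below 2/5, so this is the minimum.

2/5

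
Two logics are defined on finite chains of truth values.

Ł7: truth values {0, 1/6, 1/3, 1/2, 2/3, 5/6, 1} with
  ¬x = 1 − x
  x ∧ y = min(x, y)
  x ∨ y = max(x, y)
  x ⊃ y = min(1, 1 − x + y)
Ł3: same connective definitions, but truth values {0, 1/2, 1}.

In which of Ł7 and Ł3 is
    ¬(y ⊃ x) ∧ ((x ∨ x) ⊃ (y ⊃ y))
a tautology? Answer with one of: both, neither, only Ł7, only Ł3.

neither

In Ł7: at x = 0, y = 0 the value is 0 — not a tautology.
In Ł3: at x = 0, y = 0 the value is 0 — not a tautology.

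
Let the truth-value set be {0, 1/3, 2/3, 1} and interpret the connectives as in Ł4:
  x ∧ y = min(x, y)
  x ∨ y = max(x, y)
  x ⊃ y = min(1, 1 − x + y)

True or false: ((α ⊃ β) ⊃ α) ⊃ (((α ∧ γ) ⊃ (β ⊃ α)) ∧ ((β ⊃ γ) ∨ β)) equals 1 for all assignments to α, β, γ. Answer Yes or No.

Counterexample: take α = 2/3, β = 1/3, γ = 0.
α ⊃ β = 2/3 ⊃ 1/3 = 2/3
(α ⊃ β) ⊃ α = 2/3 ⊃ 2/3 = 1
α ∧ γ = 2/3 ∧ 0 = 0
β ⊃ α = 1/3 ⊃ 2/3 = 1
(α ∧ γ) ⊃ (β ⊃ α) = 0 ⊃ 1 = 1
β ⊃ γ = 1/3 ⊃ 0 = 2/3
(β ⊃ γ) ∨ β = 2/3 ∨ 1/3 = 2/3
((α ∧ γ) ⊃ (β ⊃ α)) ∧ ((β ⊃ γ) ∨ β) = 1 ∧ 2/3 = 2/3
((α ⊃ β) ⊃ α) ⊃ (((α ∧ γ) ⊃ (β ⊃ α)) ∧ ((β ⊃ γ) ∨ β)) = 1 ⊃ 2/3 = 2/3
This gives 2/3 ≠ 1.

No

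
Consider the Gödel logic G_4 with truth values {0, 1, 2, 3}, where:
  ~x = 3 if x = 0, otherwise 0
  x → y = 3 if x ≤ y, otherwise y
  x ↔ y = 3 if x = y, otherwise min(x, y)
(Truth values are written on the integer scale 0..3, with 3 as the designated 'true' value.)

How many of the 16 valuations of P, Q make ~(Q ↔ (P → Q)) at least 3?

P = 0, Q = 0 ↦ 3  ≥
P = 0, Q = 1 ↦ 0  <
P = 0, Q = 2 ↦ 0  <
P = 0, Q = 3 ↦ 0  <
P = 1, Q = 0 ↦ 0  <
P = 1, Q = 1 ↦ 0  <
P = 1, Q = 2 ↦ 0  <
P = 1, Q = 3 ↦ 0  <
P = 2, Q = 0 ↦ 0  <
P = 2, Q = 1 ↦ 0  <
P = 2, Q = 2 ↦ 0  <
P = 2, Q = 3 ↦ 0  <
P = 3, Q = 0 ↦ 0  <
P = 3, Q = 1 ↦ 0  <
P = 3, Q = 2 ↦ 0  <
P = 3, Q = 3 ↦ 0  <
So 1 of the 16 assignments meets the threshold.

1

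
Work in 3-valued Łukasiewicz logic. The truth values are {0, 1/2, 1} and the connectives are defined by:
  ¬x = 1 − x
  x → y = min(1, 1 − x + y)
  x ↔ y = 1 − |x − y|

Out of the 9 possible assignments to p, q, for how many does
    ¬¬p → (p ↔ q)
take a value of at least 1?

7

p = 0, q = 0 ↦ 1  ≥
p = 0, q = 1/2 ↦ 1  ≥
p = 0, q = 1 ↦ 1  ≥
p = 1/2, q = 0 ↦ 1  ≥
p = 1/2, q = 1/2 ↦ 1  ≥
p = 1/2, q = 1 ↦ 1  ≥
p = 1, q = 0 ↦ 0  <
p = 1, q = 1/2 ↦ 1/2  <
p = 1, q = 1 ↦ 1  ≥
So 7 of the 9 assignments meet the threshold.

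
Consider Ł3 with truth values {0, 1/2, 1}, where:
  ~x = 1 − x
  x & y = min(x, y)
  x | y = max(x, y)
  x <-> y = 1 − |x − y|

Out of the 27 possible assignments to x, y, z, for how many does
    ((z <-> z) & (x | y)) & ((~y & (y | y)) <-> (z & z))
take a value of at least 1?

5

value 1: 5 assignments (counts)
value 1/2: 14 assignments
value 0: 8 assignments
So 5 of the 27 assignments meet the threshold.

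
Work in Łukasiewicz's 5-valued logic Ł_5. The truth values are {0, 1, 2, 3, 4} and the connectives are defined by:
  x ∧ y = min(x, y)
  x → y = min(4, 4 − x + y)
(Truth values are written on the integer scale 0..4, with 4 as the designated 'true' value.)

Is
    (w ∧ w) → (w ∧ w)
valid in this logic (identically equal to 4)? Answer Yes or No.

w = 0 ↦ 4
w = 1 ↦ 4
w = 2 ↦ 4
w = 3 ↦ 4
w = 4 ↦ 4
Every assignment gives a value ≥ 4.

Yes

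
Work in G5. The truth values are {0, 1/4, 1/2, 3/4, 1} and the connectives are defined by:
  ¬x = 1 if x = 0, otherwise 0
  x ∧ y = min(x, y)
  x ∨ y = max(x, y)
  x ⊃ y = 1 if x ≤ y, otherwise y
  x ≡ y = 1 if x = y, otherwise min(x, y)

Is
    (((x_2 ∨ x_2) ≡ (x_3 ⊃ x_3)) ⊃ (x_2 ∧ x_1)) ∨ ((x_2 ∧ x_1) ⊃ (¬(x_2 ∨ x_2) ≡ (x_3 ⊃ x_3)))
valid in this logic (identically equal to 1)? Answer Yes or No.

No

Counterexample: take x_1 = 1/4, x_2 = 1/2, x_3 = 0.
x_2 ∨ x_2 = 1/2 ∨ 1/2 = 1/2
x_3 ⊃ x_3 = 0 ⊃ 0 = 1
(x_2 ∨ x_2) ≡ (x_3 ⊃ x_3) = 1/2 ≡ 1 = 1/2
x_2 ∧ x_1 = 1/2 ∧ 1/4 = 1/4
((x_2 ∨ x_2) ≡ (x_3 ⊃ x_3)) ⊃ (x_2 ∧ x_1) = 1/2 ⊃ 1/4 = 1/4
x_2 ∧ x_1 = 1/2 ∧ 1/4 = 1/4
x_2 ∨ x_2 = 1/2 ∨ 1/2 = 1/2
¬(x_2 ∨ x_2) = ¬1/2 = 0
x_3 ⊃ x_3 = 0 ⊃ 0 = 1
¬(x_2 ∨ x_2) ≡ (x_3 ⊃ x_3) = 0 ≡ 1 = 0
(x_2 ∧ x_1) ⊃ (¬(x_2 ∨ x_2) ≡ (x_3 ⊃ x_3)) = 1/4 ⊃ 0 = 0
(((x_2 ∨ x_2) ≡ (x_3 ⊃ x_3)) ⊃ (x_2 ∧ x_1)) ∨ ((x_2 ∧ x_1) ⊃ (¬(x_2 ∨ x_2) ≡ (x_3 ⊃ x_3))) = 1/4 ∨ 0 = 1/4
This gives 1/4 ≠ 1.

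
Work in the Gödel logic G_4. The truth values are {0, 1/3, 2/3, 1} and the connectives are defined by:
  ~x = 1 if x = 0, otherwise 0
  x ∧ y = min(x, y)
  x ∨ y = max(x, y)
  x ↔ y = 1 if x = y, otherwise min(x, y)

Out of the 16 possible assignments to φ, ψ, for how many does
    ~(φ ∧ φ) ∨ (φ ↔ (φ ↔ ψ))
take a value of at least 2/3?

φ = 0, ψ = 0 ↦ 1  ≥
φ = 0, ψ = 1/3 ↦ 1  ≥
φ = 0, ψ = 2/3 ↦ 1  ≥
φ = 0, ψ = 1 ↦ 1  ≥
φ = 1/3, ψ = 0 ↦ 0  <
φ = 1/3, ψ = 1/3 ↦ 1/3  <
φ = 1/3, ψ = 2/3 ↦ 1  ≥
φ = 1/3, ψ = 1 ↦ 1  ≥
φ = 2/3, ψ = 0 ↦ 0  <
φ = 2/3, ψ = 1/3 ↦ 1/3  <
φ = 2/3, ψ = 2/3 ↦ 2/3  ≥
φ = 2/3, ψ = 1 ↦ 1  ≥
φ = 1, ψ = 0 ↦ 0  <
φ = 1, ψ = 1/3 ↦ 1/3  <
φ = 1, ψ = 2/3 ↦ 2/3  ≥
φ = 1, ψ = 1 ↦ 1  ≥
So 10 of the 16 assignments meet the threshold.

10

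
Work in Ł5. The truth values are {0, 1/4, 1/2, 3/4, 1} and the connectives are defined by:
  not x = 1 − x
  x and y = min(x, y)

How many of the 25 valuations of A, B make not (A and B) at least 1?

value 1: 9 assignments (counts)
value 3/4: 7 assignments
value 1/2: 5 assignments
value 1/4: 3 assignments
value 0: 1 assignment
So 9 of the 25 assignments meet the threshold.

9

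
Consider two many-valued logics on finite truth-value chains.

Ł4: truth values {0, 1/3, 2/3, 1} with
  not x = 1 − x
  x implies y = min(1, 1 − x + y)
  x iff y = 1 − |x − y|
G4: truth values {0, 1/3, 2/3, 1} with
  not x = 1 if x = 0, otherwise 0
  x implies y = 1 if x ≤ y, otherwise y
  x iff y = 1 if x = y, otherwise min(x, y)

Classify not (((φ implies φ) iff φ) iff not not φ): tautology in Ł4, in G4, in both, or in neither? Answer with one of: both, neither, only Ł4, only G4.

In Ł4: at φ = 0 the value is 0 — not a tautology.
In G4: at φ = 0 the value is 0 — not a tautology.

neither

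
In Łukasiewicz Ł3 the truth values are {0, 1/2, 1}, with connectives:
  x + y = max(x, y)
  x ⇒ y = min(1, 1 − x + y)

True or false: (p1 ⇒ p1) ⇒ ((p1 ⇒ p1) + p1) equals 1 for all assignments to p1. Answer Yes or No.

Yes

p1 = 0 ↦ 1
p1 = 1/2 ↦ 1
p1 = 1 ↦ 1
Every assignment gives a value ≥ 1.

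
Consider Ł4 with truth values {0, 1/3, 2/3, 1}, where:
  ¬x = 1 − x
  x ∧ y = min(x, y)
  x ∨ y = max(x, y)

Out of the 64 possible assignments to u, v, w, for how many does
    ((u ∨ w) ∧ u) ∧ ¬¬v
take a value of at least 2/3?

16

value 1: 4 assignments (counts)
value 2/3: 12 assignments (counts)
value 1/3: 20 assignments
value 0: 28 assignments
So 16 of the 64 assignments meet the threshold.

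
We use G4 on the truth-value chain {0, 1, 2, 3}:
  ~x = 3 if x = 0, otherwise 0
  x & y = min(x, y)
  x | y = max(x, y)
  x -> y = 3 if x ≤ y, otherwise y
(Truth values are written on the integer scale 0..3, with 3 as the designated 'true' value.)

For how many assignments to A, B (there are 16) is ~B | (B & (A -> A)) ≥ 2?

A = 0, B = 0 ↦ 3  ≥
A = 0, B = 1 ↦ 1  <
A = 0, B = 2 ↦ 2  ≥
A = 0, B = 3 ↦ 3  ≥
A = 1, B = 0 ↦ 3  ≥
A = 1, B = 1 ↦ 1  <
A = 1, B = 2 ↦ 2  ≥
A = 1, B = 3 ↦ 3  ≥
A = 2, B = 0 ↦ 3  ≥
A = 2, B = 1 ↦ 1  <
A = 2, B = 2 ↦ 2  ≥
A = 2, B = 3 ↦ 3  ≥
A = 3, B = 0 ↦ 3  ≥
A = 3, B = 1 ↦ 1  <
A = 3, B = 2 ↦ 2  ≥
A = 3, B = 3 ↦ 3  ≥
So 12 of the 16 assignments meet the threshold.

12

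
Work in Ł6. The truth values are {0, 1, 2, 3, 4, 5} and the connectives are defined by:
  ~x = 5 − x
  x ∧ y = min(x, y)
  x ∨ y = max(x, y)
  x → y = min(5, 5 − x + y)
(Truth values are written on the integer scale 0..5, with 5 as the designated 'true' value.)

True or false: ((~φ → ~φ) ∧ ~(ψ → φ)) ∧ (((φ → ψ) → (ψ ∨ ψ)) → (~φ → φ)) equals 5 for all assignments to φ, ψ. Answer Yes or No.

Counterexample: take φ = 0, ψ = 0.
~φ = ~0 = 5
~φ = ~0 = 5
~φ → ~φ = 5 → 5 = 5
ψ → φ = 0 → 0 = 5
~(ψ → φ) = ~5 = 0
(~φ → ~φ) ∧ ~(ψ → φ) = 5 ∧ 0 = 0
φ → ψ = 0 → 0 = 5
ψ ∨ ψ = 0 ∨ 0 = 0
(φ → ψ) → (ψ ∨ ψ) = 5 → 0 = 0
~φ = ~0 = 5
~φ → φ = 5 → 0 = 0
((φ → ψ) → (ψ ∨ ψ)) → (~φ → φ) = 0 → 0 = 5
((~φ → ~φ) ∧ ~(ψ → φ)) ∧ (((φ → ψ) → (ψ ∨ ψ)) → (~φ → φ)) = 0 ∧ 5 = 0
This gives 0 ≠ 5.

No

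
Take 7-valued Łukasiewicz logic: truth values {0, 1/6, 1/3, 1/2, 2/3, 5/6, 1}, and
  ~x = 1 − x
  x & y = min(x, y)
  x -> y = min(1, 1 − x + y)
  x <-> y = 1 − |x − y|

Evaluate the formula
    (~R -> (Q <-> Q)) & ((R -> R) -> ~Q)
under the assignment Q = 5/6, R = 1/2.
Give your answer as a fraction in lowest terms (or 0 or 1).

1/6

~R = ~1/2 = 1/2
Q <-> Q = 5/6 <-> 5/6 = 1
~R -> (Q <-> Q) = 1/2 -> 1 = 1
R -> R = 1/2 -> 1/2 = 1
~Q = ~5/6 = 1/6
(R -> R) -> ~Q = 1 -> 1/6 = 1/6
(~R -> (Q <-> Q)) & ((R -> R) -> ~Q) = 1 & 1/6 = 1/6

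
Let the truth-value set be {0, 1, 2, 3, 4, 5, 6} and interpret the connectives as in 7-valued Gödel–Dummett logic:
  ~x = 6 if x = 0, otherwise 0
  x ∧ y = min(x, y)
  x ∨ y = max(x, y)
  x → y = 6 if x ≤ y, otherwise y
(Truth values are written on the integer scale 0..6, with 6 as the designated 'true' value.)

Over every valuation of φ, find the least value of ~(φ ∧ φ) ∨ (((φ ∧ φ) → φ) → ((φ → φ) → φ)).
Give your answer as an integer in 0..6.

Take φ = 1:
φ ∧ φ = 1 ∧ 1 = 1
~(φ ∧ φ) = ~1 = 0
φ ∧ φ = 1 ∧ 1 = 1
(φ ∧ φ) → φ = 1 → 1 = 6
φ → φ = 1 → 1 = 6
(φ → φ) → φ = 6 → 1 = 1
((φ ∧ φ) → φ) → ((φ → φ) → φ) = 6 → 1 = 1
~(φ ∧ φ) ∨ (((φ ∧ φ) → φ) → ((φ → φ) → φ)) = 0 ∨ 1 = 1
No assignment yields a value below 1, so this is the minimum.

1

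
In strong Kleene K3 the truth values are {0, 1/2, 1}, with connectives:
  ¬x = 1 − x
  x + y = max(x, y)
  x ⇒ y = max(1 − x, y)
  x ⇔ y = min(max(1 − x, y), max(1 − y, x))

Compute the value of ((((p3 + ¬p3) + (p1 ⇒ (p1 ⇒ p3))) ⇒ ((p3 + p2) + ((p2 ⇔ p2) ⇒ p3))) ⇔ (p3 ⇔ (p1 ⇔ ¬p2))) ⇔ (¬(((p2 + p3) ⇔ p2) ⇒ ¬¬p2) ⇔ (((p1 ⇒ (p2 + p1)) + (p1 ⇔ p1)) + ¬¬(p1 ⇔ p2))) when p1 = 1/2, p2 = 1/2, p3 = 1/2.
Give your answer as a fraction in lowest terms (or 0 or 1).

¬p3 = ¬1/2 = 1/2
p3 + ¬p3 = 1/2 + 1/2 = 1/2
p1 ⇒ p3 = 1/2 ⇒ 1/2 = 1/2
p1 ⇒ (p1 ⇒ p3) = 1/2 ⇒ 1/2 = 1/2
(p3 + ¬p3) + (p1 ⇒ (p1 ⇒ p3)) = 1/2 + 1/2 = 1/2
p3 + p2 = 1/2 + 1/2 = 1/2
p2 ⇔ p2 = 1/2 ⇔ 1/2 = 1/2
(p2 ⇔ p2) ⇒ p3 = 1/2 ⇒ 1/2 = 1/2
(p3 + p2) + ((p2 ⇔ p2) ⇒ p3) = 1/2 + 1/2 = 1/2
((p3 + ¬p3) + (p1 ⇒ (p1 ⇒ p3))) ⇒ ((p3 + p2) + ((p2 ⇔ p2) ⇒ p3)) = 1/2 ⇒ 1/2 = 1/2
¬p2 = ¬1/2 = 1/2
p1 ⇔ ¬p2 = 1/2 ⇔ 1/2 = 1/2
p3 ⇔ (p1 ⇔ ¬p2) = 1/2 ⇔ 1/2 = 1/2
(((p3 + ¬p3) + (p1 ⇒ (p1 ⇒ p3))) ⇒ ((p3 + p2) + ((p2 ⇔ p2) ⇒ p3))) ⇔ (p3 ⇔ (p1 ⇔ ¬p2)) = 1/2 ⇔ 1/2 = 1/2
p2 + p3 = 1/2 + 1/2 = 1/2
(p2 + p3) ⇔ p2 = 1/2 ⇔ 1/2 = 1/2
¬p2 = ¬1/2 = 1/2
¬¬p2 = ¬1/2 = 1/2
((p2 + p3) ⇔ p2) ⇒ ¬¬p2 = 1/2 ⇒ 1/2 = 1/2
¬(((p2 + p3) ⇔ p2) ⇒ ¬¬p2) = ¬1/2 = 1/2
p2 + p1 = 1/2 + 1/2 = 1/2
p1 ⇒ (p2 + p1) = 1/2 ⇒ 1/2 = 1/2
p1 ⇔ p1 = 1/2 ⇔ 1/2 = 1/2
(p1 ⇒ (p2 + p1)) + (p1 ⇔ p1) = 1/2 + 1/2 = 1/2
p1 ⇔ p2 = 1/2 ⇔ 1/2 = 1/2
¬(p1 ⇔ p2) = ¬1/2 = 1/2
¬¬(p1 ⇔ p2) = ¬1/2 = 1/2
((p1 ⇒ (p2 + p1)) + (p1 ⇔ p1)) + ¬¬(p1 ⇔ p2) = 1/2 + 1/2 = 1/2
¬(((p2 + p3) ⇔ p2) ⇒ ¬¬p2) ⇔ (((p1 ⇒ (p2 + p1)) + (p1 ⇔ p1)) + ¬¬(p1 ⇔ p2)) = 1/2 ⇔ 1/2 = 1/2
((((p3 + ¬p3) + (p1 ⇒ (p1 ⇒ p3))) ⇒ ((p3 + p2) + ((p2 ⇔ p2) ⇒ p3))) ⇔ (p3 ⇔ (p1 ⇔ ¬p2))) ⇔ (¬(((p2 + p3) ⇔ p2) ⇒ ¬¬p2) ⇔ (((p1 ⇒ (p2 + p1)) + (p1 ⇔ p1)) + ¬¬(p1 ⇔ p2))) = 1/2 ⇔ 1/2 = 1/2

1/2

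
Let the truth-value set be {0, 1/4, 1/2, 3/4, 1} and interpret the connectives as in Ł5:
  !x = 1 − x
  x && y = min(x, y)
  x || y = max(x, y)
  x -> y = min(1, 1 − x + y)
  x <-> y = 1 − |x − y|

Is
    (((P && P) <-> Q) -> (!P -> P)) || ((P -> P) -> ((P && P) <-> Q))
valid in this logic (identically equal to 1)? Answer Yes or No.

No

Counterexample: take P = 0, Q = 1/4.
P && P = 0 && 0 = 0
(P && P) <-> Q = 0 <-> 1/4 = 3/4
!P = !0 = 1
!P -> P = 1 -> 0 = 0
((P && P) <-> Q) -> (!P -> P) = 3/4 -> 0 = 1/4
P -> P = 0 -> 0 = 1
P && P = 0 && 0 = 0
(P && P) <-> Q = 0 <-> 1/4 = 3/4
(P -> P) -> ((P && P) <-> Q) = 1 -> 3/4 = 3/4
(((P && P) <-> Q) -> (!P -> P)) || ((P -> P) -> ((P && P) <-> Q)) = 1/4 || 3/4 = 3/4
This gives 3/4 ≠ 1.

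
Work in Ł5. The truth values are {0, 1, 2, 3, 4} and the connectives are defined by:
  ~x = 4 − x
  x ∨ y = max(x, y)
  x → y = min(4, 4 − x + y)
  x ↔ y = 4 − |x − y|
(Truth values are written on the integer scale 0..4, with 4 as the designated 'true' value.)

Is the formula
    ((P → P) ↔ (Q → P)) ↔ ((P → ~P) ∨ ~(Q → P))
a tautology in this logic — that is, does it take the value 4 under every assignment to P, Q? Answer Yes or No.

Counterexample: take P = 0, Q = 1.
P → P = 0 → 0 = 4
Q → P = 1 → 0 = 3
(P → P) ↔ (Q → P) = 4 ↔ 3 = 3
~P = ~0 = 4
P → ~P = 0 → 4 = 4
Q → P = 1 → 0 = 3
~(Q → P) = ~3 = 1
(P → ~P) ∨ ~(Q → P) = 4 ∨ 1 = 4
((P → P) ↔ (Q → P)) ↔ ((P → ~P) ∨ ~(Q → P)) = 3 ↔ 4 = 3
This gives 3 ≠ 4.

No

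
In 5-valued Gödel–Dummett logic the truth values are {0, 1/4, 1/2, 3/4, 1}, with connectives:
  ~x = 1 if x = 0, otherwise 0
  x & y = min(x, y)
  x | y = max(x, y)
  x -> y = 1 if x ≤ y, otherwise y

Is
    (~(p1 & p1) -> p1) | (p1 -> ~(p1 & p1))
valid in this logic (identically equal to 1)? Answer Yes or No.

Yes

p1 = 0 ↦ 1
p1 = 1/4 ↦ 1
p1 = 1/2 ↦ 1
p1 = 3/4 ↦ 1
p1 = 1 ↦ 1
Every assignment gives a value ≥ 1.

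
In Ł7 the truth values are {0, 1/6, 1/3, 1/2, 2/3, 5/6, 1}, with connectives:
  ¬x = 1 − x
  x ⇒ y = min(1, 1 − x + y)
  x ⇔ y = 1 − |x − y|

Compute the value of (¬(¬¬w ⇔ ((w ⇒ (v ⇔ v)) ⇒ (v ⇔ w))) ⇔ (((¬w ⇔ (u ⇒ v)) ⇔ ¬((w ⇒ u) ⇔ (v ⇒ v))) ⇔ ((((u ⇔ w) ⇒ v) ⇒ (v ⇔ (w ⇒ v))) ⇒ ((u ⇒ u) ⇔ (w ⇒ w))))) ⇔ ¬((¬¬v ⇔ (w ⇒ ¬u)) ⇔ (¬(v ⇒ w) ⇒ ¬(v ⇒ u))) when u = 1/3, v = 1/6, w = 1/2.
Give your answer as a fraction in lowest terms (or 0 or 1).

¬w = ¬1/2 = 1/2
¬¬w = ¬1/2 = 1/2
v ⇔ v = 1/6 ⇔ 1/6 = 1
w ⇒ (v ⇔ v) = 1/2 ⇒ 1 = 1
v ⇔ w = 1/6 ⇔ 1/2 = 2/3
(w ⇒ (v ⇔ v)) ⇒ (v ⇔ w) = 1 ⇒ 2/3 = 2/3
¬¬w ⇔ ((w ⇒ (v ⇔ v)) ⇒ (v ⇔ w)) = 1/2 ⇔ 2/3 = 5/6
¬(¬¬w ⇔ ((w ⇒ (v ⇔ v)) ⇒ (v ⇔ w))) = ¬5/6 = 1/6
¬w = ¬1/2 = 1/2
u ⇒ v = 1/3 ⇒ 1/6 = 5/6
¬w ⇔ (u ⇒ v) = 1/2 ⇔ 5/6 = 2/3
w ⇒ u = 1/2 ⇒ 1/3 = 5/6
v ⇒ v = 1/6 ⇒ 1/6 = 1
(w ⇒ u) ⇔ (v ⇒ v) = 5/6 ⇔ 1 = 5/6
¬((w ⇒ u) ⇔ (v ⇒ v)) = ¬5/6 = 1/6
(¬w ⇔ (u ⇒ v)) ⇔ ¬((w ⇒ u) ⇔ (v ⇒ v)) = 2/3 ⇔ 1/6 = 1/2
u ⇔ w = 1/3 ⇔ 1/2 = 5/6
(u ⇔ w) ⇒ v = 5/6 ⇒ 1/6 = 1/3
w ⇒ v = 1/2 ⇒ 1/6 = 2/3
v ⇔ (w ⇒ v) = 1/6 ⇔ 2/3 = 1/2
((u ⇔ w) ⇒ v) ⇒ (v ⇔ (w ⇒ v)) = 1/3 ⇒ 1/2 = 1
u ⇒ u = 1/3 ⇒ 1/3 = 1
w ⇒ w = 1/2 ⇒ 1/2 = 1
(u ⇒ u) ⇔ (w ⇒ w) = 1 ⇔ 1 = 1
(((u ⇔ w) ⇒ v) ⇒ (v ⇔ (w ⇒ v))) ⇒ ((u ⇒ u) ⇔ (w ⇒ w)) = 1 ⇒ 1 = 1
((¬w ⇔ (u ⇒ v)) ⇔ ¬((w ⇒ u) ⇔ (v ⇒ v))) ⇔ ((((u ⇔ w) ⇒ v) ⇒ (v ⇔ (w ⇒ v))) ⇒ ((u ⇒ u) ⇔ (w ⇒ w))) = 1/2 ⇔ 1 = 1/2
¬(¬¬w ⇔ ((w ⇒ (v ⇔ v)) ⇒ (v ⇔ w))) ⇔ (((¬w ⇔ (u ⇒ v)) ⇔ ¬((w ⇒ u) ⇔ (v ⇒ v))) ⇔ ((((u ⇔ w) ⇒ v) ⇒ (v ⇔ (w ⇒ v))) ⇒ ((u ⇒ u) ⇔ (w ⇒ w)))) = 1/6 ⇔ 1/2 = 2/3
¬v = ¬1/6 = 5/6
¬¬v = ¬5/6 = 1/6
¬u = ¬1/3 = 2/3
w ⇒ ¬u = 1/2 ⇒ 2/3 = 1
¬¬v ⇔ (w ⇒ ¬u) = 1/6 ⇔ 1 = 1/6
v ⇒ w = 1/6 ⇒ 1/2 = 1
¬(v ⇒ w) = ¬1 = 0
v ⇒ u = 1/6 ⇒ 1/3 = 1
¬(v ⇒ u) = ¬1 = 0
¬(v ⇒ w) ⇒ ¬(v ⇒ u) = 0 ⇒ 0 = 1
(¬¬v ⇔ (w ⇒ ¬u)) ⇔ (¬(v ⇒ w) ⇒ ¬(v ⇒ u)) = 1/6 ⇔ 1 = 1/6
¬((¬¬v ⇔ (w ⇒ ¬u)) ⇔ (¬(v ⇒ w) ⇒ ¬(v ⇒ u))) = ¬1/6 = 5/6
(¬(¬¬w ⇔ ((w ⇒ (v ⇔ v)) ⇒ (v ⇔ w))) ⇔ (((¬w ⇔ (u ⇒ v)) ⇔ ¬((w ⇒ u) ⇔ (v ⇒ v))) ⇔ ((((u ⇔ w) ⇒ v) ⇒ (v ⇔ (w ⇒ v))) ⇒ ((u ⇒ u) ⇔ (w ⇒ w))))) ⇔ ¬((¬¬v ⇔ (w ⇒ ¬u)) ⇔ (¬(v ⇒ w) ⇒ ¬(v ⇒ u))) = 2/3 ⇔ 5/6 = 5/6

5/6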